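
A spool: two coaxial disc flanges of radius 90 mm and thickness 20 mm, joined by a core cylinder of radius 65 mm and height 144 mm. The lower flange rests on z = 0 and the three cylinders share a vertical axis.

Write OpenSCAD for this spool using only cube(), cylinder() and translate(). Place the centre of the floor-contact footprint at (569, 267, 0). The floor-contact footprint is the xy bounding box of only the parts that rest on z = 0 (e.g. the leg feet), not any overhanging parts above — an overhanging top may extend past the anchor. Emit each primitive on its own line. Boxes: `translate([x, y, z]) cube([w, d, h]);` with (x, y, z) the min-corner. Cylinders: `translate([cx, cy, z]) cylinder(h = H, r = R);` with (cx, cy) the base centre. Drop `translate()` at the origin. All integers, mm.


translate([569, 267, 0]) cylinder(h = 20, r = 90);
translate([569, 267, 20]) cylinder(h = 144, r = 65);
translate([569, 267, 164]) cylinder(h = 20, r = 90);


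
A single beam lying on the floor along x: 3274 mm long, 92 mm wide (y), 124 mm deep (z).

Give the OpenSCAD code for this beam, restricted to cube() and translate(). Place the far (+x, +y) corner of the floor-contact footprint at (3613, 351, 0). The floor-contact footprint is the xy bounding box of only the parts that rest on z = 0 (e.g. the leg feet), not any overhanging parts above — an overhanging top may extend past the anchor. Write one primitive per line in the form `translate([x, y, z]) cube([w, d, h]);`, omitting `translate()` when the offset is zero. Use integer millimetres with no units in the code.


translate([339, 259, 0]) cube([3274, 92, 124]);


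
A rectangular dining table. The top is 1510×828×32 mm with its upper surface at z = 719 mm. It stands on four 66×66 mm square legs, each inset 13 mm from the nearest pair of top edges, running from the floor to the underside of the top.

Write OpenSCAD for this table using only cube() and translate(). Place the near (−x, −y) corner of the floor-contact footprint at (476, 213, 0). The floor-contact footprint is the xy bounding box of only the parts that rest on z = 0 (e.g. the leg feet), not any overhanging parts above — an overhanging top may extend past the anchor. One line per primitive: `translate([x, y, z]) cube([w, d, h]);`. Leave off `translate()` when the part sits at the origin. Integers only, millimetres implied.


translate([463, 200, 687]) cube([1510, 828, 32]);
translate([476, 213, 0]) cube([66, 66, 687]);
translate([1894, 213, 0]) cube([66, 66, 687]);
translate([476, 949, 0]) cube([66, 66, 687]);
translate([1894, 949, 0]) cube([66, 66, 687]);


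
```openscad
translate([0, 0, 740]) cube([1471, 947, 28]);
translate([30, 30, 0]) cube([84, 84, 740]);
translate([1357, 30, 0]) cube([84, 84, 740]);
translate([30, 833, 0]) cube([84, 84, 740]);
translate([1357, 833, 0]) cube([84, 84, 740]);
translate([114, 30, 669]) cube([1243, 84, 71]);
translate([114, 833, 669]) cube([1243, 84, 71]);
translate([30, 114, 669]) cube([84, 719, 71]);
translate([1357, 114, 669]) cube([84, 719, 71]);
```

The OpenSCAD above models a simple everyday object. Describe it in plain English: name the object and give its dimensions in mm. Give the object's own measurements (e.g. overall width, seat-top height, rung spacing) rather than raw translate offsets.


A table: top 1471 mm (x) × 947 mm (y), 28 mm thick, upper face at z = 768 mm, on four 84×84 mm square legs, each inset 30 mm from the nearest pair of top edges from z = 0 to the bottom of the top. Four apron rails, 84 mm thick and 71 mm tall, run between adjacent legs with their top edges flush with the underside of the top and their outer faces flush with the legs' outer faces.


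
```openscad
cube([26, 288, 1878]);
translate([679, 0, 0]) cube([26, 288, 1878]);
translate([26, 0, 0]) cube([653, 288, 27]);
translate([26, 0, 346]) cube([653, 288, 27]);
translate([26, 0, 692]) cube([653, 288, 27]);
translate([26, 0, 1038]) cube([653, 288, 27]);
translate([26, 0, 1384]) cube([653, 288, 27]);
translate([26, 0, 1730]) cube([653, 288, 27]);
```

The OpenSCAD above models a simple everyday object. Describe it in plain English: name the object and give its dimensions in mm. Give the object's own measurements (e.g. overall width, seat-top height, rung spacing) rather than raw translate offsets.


An open bookshelf. Two side panels, each 26 mm thick, 288 mm deep and 1878 mm tall, stand 705 mm apart (outside-to-outside). Between them sit 6 shelves, each 27 mm thick and 288 mm deep, spanning the full gap between the sides. The bottom shelf rests on the floor (its underside at z = 0) and the clear gap between one shelf's top and the next shelf's underside is 319 mm.


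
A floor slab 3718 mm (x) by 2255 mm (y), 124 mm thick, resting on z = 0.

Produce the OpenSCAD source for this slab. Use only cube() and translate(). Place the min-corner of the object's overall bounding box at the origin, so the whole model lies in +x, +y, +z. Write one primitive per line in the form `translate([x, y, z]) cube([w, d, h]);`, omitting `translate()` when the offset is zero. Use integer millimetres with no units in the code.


cube([3718, 2255, 124]);


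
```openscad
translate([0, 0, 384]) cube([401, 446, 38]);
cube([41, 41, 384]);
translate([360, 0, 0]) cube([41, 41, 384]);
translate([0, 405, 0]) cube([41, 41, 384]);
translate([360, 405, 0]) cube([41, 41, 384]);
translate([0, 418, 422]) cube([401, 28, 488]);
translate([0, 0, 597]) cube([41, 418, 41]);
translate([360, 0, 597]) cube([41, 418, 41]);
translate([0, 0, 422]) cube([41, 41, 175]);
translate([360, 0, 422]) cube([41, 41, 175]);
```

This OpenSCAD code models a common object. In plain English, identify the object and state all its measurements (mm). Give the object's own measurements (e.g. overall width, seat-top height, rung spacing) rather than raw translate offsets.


A chair. The seat is a 401×446×38 mm slab with its top at z = 422 mm, on four 41×41 mm corner legs (flush with the seat edges, standing on z = 0). A flat backrest 28 mm thick, 488 mm tall, spans the full seat width and rises from the seat top along its +y edge, rear face flush with the rear of the seat. Two armrests of 41×41 mm section run along each side from the seat's front edge to the front of the backrest, top faces 216 mm above the seat top and outer faces flush with the seat's x-edges; a 41×41 mm post under the front of each armrest stands on the seat at the front corner.


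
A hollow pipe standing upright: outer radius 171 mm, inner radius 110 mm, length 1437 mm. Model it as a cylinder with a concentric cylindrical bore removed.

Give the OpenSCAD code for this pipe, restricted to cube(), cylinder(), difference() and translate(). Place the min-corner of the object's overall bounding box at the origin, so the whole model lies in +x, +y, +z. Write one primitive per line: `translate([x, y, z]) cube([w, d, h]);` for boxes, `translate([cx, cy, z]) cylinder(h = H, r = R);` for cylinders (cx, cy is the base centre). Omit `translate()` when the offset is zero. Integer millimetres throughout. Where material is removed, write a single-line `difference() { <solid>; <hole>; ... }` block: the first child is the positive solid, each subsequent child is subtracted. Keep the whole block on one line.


difference() { translate([171, 171, 0]) cylinder(h = 1437, r = 171); translate([171, 171, 0]) cylinder(h = 1437, r = 110); }


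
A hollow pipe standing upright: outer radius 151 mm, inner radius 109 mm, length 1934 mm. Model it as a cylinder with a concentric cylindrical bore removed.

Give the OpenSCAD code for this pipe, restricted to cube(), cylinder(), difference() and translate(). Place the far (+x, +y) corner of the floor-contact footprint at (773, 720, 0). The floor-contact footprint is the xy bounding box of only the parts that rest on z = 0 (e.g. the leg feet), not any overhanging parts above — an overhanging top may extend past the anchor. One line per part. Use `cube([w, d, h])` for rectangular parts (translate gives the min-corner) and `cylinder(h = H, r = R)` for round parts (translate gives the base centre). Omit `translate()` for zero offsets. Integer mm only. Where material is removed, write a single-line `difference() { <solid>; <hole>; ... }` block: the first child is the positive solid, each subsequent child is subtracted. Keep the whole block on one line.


difference() { translate([622, 569, 0]) cylinder(h = 1934, r = 151); translate([622, 569, 0]) cylinder(h = 1934, r = 109); }


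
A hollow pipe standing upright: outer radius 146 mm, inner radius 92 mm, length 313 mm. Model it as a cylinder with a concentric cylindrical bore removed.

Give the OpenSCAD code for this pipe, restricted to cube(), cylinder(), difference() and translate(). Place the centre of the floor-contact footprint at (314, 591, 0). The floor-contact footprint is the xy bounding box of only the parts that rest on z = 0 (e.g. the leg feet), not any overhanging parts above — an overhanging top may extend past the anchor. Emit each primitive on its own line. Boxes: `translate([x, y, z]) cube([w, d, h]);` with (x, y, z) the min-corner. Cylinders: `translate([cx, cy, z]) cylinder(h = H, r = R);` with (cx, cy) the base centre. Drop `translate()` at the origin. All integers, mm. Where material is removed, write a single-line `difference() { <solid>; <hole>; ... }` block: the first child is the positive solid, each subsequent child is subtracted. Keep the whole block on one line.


difference() { translate([314, 591, 0]) cylinder(h = 313, r = 146); translate([314, 591, 0]) cylinder(h = 313, r = 92); }


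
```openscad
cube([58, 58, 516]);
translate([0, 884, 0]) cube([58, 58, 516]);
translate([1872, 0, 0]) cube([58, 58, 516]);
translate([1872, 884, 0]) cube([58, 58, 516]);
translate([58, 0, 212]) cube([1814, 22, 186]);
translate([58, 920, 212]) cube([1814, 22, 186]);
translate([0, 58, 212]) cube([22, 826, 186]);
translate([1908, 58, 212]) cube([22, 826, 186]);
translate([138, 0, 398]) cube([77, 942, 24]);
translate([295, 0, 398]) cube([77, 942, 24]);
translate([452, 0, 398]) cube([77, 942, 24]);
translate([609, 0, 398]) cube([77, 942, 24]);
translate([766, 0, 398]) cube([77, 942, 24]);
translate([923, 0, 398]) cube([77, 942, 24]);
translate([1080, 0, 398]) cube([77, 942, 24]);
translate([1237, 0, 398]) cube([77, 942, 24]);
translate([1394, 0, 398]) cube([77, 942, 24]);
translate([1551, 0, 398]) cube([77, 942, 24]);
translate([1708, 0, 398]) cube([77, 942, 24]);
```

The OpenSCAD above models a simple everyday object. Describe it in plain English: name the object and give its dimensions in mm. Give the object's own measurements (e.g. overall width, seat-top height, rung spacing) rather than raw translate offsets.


A bed frame 1930 mm long (x) by 942 mm wide (y). Four 58×58 mm corner posts, 516 mm tall, at the corners of the footprint. Four rails of 22 mm thickness and 186 mm height run between adjacent posts with their undersides at z = 212 mm, their outer faces flush with the outside of the frame (the two x-running rails run between the posts' inner faces; the two y-running rails run between the posts' inner faces). 11 slats, each 77 mm wide (x) and 24 mm thick, lie across the top of the two x-running rails, running the full 942 mm width of the frame in y; along x they sit between the end posts with a 80 mm gap after the −x posts and between neighbouring slats, leaving 87 mm before the +x posts.


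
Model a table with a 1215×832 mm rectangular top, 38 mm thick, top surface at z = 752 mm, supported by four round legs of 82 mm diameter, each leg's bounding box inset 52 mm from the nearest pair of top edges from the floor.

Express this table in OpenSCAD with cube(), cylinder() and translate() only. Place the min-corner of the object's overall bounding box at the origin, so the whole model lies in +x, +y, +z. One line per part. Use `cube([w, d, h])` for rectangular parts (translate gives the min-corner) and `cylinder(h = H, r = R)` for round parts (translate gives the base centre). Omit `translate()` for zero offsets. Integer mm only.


translate([0, 0, 714]) cube([1215, 832, 38]);
translate([93, 93, 0]) cylinder(h = 714, r = 41);
translate([1122, 93, 0]) cylinder(h = 714, r = 41);
translate([93, 739, 0]) cylinder(h = 714, r = 41);
translate([1122, 739, 0]) cylinder(h = 714, r = 41);


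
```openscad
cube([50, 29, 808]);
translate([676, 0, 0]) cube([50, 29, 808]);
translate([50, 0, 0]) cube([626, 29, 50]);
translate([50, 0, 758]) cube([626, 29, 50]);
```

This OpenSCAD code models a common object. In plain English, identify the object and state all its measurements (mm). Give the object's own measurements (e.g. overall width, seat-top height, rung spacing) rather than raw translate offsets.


A rectangular picture frame lying in the x–z plane (depth along y). The opening is 626 mm wide (x) by 708 mm tall (z), surrounded by a border 50 mm wide on all four sides. The frame is 29 mm deep and is made of two full-height vertical stiles with two horizontal rails fitted between them.


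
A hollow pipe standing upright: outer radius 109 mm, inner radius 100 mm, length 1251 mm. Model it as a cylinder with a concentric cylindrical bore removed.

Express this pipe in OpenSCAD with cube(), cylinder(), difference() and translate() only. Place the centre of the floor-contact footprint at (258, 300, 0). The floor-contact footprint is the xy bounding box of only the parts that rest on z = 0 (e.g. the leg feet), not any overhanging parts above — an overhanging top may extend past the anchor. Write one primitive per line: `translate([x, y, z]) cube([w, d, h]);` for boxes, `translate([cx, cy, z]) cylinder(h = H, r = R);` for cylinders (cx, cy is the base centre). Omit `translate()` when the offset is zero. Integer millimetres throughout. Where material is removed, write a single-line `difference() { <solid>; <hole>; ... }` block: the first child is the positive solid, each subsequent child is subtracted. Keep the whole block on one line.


difference() { translate([258, 300, 0]) cylinder(h = 1251, r = 109); translate([258, 300, 0]) cylinder(h = 1251, r = 100); }


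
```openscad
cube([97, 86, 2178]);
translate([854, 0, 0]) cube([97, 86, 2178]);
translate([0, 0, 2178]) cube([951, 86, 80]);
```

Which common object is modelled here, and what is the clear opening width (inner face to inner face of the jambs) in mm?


A door frame. The clear opening width is 757 mm.

Two 2178 mm tall posts with a header on top — a door frame. The left jamb is 97 mm wide at x = 0; the right jamb starts at x = 854. The clear opening is 854 − 97 = 757 mm.


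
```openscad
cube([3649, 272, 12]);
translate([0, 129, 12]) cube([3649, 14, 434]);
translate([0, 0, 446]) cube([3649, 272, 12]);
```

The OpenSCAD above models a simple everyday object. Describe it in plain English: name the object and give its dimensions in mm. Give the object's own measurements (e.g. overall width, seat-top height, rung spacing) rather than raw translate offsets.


An I-beam lying along x, 3649 mm long. Overall section height 458 mm. Two flanges 272 mm wide (y) and 12 mm thick, one on the floor and one at the top; a web 14 mm thick runs between them, centred on the flange width.


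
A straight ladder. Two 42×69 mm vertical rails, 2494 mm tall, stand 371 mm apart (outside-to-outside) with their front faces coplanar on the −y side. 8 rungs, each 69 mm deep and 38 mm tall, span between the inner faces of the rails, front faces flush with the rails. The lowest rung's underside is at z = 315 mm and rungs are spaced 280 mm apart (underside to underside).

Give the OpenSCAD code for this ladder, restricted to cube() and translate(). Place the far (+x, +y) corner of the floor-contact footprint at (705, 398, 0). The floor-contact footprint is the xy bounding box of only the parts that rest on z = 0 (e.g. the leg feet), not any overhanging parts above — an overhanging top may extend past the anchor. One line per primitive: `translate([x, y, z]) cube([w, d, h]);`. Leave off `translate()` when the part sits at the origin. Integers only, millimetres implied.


translate([334, 329, 0]) cube([42, 69, 2494]);
translate([663, 329, 0]) cube([42, 69, 2494]);
translate([376, 329, 315]) cube([287, 69, 38]);
translate([376, 329, 595]) cube([287, 69, 38]);
translate([376, 329, 875]) cube([287, 69, 38]);
translate([376, 329, 1155]) cube([287, 69, 38]);
translate([376, 329, 1435]) cube([287, 69, 38]);
translate([376, 329, 1715]) cube([287, 69, 38]);
translate([376, 329, 1995]) cube([287, 69, 38]);
translate([376, 329, 2275]) cube([287, 69, 38]);


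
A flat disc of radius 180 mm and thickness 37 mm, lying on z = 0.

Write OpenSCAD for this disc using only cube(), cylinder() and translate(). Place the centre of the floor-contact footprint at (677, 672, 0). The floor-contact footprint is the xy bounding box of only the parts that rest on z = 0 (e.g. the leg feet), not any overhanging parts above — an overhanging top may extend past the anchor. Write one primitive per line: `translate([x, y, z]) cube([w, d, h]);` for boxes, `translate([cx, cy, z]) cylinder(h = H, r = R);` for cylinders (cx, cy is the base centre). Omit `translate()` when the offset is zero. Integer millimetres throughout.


translate([677, 672, 0]) cylinder(h = 37, r = 180);


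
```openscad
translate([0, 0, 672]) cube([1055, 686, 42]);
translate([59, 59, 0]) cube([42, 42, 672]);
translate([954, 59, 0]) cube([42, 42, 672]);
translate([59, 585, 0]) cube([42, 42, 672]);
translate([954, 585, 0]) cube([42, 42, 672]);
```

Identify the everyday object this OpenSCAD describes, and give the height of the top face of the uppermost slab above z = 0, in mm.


A table. The table height is 714 mm.

A 1055×686×42 slab sits at z = 672 on four 42 mm square posts — a table. The top surface is at 672 + 42 = 714 mm.


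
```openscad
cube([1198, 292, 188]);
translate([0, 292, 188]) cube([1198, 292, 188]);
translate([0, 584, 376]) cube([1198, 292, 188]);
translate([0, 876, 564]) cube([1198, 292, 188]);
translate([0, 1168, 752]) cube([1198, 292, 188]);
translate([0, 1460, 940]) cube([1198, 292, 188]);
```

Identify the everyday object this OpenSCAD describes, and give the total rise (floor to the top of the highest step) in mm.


A staircase. The total rise is 1128 mm.

6 identical blocks, each offset up and back from the previous — a staircase. Each step is 188 mm tall and there are 6 of them, so the total rise is 6 × 188 = 1128 mm.


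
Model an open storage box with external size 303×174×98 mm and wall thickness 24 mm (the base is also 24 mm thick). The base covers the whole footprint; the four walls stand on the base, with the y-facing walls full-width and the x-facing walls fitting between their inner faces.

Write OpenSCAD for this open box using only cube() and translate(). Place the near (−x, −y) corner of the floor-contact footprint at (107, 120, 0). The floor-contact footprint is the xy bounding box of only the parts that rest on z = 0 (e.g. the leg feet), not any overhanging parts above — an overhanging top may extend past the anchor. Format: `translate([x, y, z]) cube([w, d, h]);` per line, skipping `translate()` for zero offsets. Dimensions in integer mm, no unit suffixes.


translate([107, 120, 0]) cube([303, 174, 24]);
translate([107, 120, 24]) cube([303, 24, 74]);
translate([107, 270, 24]) cube([303, 24, 74]);
translate([107, 144, 24]) cube([24, 126, 74]);
translate([386, 144, 24]) cube([24, 126, 74]);


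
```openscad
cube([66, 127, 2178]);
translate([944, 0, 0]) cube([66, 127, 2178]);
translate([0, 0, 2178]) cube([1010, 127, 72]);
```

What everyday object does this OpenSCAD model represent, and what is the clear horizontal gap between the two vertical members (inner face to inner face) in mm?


A door frame. The clear opening width is 878 mm.

Two 2178 mm tall posts with a header on top — a door frame. The left jamb is 66 mm wide at x = 0; the right jamb starts at x = 944. The clear opening is 944 − 66 = 878 mm.


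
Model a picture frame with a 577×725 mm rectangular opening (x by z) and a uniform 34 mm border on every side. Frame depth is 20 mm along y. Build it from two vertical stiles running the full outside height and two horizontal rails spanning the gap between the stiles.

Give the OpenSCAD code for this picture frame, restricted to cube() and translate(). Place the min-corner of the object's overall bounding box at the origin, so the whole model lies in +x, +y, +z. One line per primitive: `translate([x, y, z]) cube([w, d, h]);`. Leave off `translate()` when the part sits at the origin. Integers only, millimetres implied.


cube([34, 20, 793]);
translate([611, 0, 0]) cube([34, 20, 793]);
translate([34, 0, 0]) cube([577, 20, 34]);
translate([34, 0, 759]) cube([577, 20, 34]);


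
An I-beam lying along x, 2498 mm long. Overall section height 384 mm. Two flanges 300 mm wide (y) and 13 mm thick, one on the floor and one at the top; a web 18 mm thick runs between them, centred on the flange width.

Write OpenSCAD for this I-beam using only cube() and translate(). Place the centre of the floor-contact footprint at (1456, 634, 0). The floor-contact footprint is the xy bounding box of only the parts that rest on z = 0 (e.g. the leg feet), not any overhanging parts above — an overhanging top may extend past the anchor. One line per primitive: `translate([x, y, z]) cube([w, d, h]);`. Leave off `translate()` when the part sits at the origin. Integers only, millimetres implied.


translate([207, 484, 0]) cube([2498, 300, 13]);
translate([207, 625, 13]) cube([2498, 18, 358]);
translate([207, 484, 371]) cube([2498, 300, 13]);


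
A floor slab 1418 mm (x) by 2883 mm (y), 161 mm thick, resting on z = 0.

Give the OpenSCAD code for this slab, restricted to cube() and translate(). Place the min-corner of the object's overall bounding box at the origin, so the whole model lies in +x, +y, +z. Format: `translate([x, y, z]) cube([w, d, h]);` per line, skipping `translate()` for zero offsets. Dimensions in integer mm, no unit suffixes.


cube([1418, 2883, 161]);


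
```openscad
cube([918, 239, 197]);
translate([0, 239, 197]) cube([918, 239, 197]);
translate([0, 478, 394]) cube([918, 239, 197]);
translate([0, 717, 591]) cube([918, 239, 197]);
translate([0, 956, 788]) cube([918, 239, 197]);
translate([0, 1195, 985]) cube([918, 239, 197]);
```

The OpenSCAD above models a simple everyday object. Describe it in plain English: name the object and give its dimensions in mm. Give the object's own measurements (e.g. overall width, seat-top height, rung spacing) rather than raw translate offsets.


A straight staircase of 6 solid steps. Each step is 918 mm wide (x), 239 mm deep (y, the going) and 197 mm tall (the rise). The first step rests on the floor; each subsequent step sits one going further in +y and one rise higher in +z, directly behind and above the previous step with no overlap.


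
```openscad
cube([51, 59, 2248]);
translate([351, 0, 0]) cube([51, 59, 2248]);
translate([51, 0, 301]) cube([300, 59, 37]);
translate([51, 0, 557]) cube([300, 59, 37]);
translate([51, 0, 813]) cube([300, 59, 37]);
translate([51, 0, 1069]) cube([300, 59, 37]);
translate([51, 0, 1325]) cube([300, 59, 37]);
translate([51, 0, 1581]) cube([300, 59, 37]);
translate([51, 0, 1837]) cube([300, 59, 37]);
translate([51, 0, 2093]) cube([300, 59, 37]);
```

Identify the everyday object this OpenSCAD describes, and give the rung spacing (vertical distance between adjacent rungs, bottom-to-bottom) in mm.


A ladder. The rung spacing is 256 mm.

Two tall 51×59 posts with 8 short bars between them — a ladder. Adjacent rungs sit at z = 301 and z = 557, so the spacing is 557 − 301 = 256 mm.


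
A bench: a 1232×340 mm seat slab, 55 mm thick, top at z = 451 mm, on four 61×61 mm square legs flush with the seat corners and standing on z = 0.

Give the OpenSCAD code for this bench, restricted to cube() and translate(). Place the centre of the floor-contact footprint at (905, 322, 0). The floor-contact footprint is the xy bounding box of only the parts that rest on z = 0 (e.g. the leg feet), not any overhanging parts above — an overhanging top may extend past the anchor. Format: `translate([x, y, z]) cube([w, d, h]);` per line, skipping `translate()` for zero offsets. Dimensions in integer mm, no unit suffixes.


translate([289, 152, 396]) cube([1232, 340, 55]);
translate([289, 152, 0]) cube([61, 61, 396]);
translate([289, 431, 0]) cube([61, 61, 396]);
translate([1460, 152, 0]) cube([61, 61, 396]);
translate([1460, 431, 0]) cube([61, 61, 396]);


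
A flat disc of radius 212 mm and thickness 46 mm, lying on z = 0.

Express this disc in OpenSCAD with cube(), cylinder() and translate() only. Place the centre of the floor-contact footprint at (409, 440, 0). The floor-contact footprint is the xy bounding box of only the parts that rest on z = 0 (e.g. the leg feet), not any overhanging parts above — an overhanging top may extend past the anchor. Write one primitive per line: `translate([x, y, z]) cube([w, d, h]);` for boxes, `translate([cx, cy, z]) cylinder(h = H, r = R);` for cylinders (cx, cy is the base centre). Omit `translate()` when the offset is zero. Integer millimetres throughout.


translate([409, 440, 0]) cylinder(h = 46, r = 212);


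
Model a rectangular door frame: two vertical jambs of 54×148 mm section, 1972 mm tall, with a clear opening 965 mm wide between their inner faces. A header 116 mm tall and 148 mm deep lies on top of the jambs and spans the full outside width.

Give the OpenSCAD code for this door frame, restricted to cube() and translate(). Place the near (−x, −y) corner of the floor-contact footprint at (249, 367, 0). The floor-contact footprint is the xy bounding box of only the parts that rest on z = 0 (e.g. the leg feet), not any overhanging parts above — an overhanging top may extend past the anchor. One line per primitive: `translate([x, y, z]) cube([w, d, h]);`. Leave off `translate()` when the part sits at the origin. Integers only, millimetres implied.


translate([249, 367, 0]) cube([54, 148, 1972]);
translate([1268, 367, 0]) cube([54, 148, 1972]);
translate([249, 367, 1972]) cube([1073, 148, 116]);


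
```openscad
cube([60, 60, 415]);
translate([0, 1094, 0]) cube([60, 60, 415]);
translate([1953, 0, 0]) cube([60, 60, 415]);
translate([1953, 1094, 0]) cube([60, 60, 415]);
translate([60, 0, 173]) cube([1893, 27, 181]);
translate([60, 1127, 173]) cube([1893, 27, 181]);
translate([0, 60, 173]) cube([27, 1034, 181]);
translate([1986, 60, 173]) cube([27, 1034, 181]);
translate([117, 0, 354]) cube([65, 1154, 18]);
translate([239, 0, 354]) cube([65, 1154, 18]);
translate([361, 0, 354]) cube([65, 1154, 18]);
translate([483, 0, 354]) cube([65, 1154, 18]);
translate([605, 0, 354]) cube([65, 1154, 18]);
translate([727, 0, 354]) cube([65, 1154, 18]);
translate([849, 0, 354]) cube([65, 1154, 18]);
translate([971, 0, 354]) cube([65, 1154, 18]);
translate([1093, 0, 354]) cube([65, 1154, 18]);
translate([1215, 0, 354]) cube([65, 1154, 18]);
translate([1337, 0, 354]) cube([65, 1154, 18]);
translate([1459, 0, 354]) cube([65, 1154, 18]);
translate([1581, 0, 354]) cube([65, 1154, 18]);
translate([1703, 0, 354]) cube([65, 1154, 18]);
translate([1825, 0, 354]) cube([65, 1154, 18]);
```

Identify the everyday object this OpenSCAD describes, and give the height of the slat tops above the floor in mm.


A bed frame. The slat-top height is 372 mm.

Four posts, four rails, and a row of slats — a bed frame. Slats sit on the rails at z = 173 + 181 = 354; with slat thickness 18, the top is 372 mm.


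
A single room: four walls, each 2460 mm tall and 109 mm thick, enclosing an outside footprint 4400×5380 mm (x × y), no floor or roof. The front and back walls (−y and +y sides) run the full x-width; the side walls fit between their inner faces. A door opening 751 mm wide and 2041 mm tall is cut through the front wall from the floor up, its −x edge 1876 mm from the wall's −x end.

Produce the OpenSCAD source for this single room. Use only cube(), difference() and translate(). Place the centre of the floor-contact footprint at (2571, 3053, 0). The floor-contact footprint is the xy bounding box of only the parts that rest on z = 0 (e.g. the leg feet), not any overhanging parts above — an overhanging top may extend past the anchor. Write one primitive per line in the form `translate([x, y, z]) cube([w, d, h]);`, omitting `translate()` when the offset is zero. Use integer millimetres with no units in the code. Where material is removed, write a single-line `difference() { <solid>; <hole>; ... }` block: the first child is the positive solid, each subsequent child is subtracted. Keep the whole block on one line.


difference() { translate([371, 363, 0]) cube([4400, 109, 2460]); translate([2247, 363, 0]) cube([751, 109, 2041]); }
translate([371, 5634, 0]) cube([4400, 109, 2460]);
translate([371, 472, 0]) cube([109, 5162, 2460]);
translate([4662, 472, 0]) cube([109, 5162, 2460]);


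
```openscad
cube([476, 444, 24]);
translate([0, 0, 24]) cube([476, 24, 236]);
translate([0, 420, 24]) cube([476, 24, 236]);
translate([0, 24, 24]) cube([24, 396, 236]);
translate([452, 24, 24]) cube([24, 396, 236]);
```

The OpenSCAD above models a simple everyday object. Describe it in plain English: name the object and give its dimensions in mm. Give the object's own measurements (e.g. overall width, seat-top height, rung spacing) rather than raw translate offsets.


An open-topped rectangular box: outside dimensions 476×444×260 mm, with a uniform wall and base thickness of 24 mm. The base is a full 476×444 slab on the floor; four walls sit on top of the base. The front and back walls (the −y and +y sides) span the full width; the two side walls fit between them.


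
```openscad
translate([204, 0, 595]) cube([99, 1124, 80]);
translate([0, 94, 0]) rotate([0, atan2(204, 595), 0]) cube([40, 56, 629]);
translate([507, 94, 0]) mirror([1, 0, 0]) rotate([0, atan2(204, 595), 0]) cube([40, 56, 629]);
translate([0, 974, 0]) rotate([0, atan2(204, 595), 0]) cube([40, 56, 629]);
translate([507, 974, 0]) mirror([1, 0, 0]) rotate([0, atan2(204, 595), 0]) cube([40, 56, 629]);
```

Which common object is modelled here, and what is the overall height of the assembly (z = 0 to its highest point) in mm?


A sawhorse. The overall height is 675 mm.

A beam across two mirrored pairs of raked legs — a sawhorse. The beam's underside is at z = 595 (matching the legs' vertical rise in atan2(204, 595)) and the beam is 80 mm tall, so its top is at 595 + 80 = 675 mm. The raked legs top out at the beam's underside, so that is the highest point.


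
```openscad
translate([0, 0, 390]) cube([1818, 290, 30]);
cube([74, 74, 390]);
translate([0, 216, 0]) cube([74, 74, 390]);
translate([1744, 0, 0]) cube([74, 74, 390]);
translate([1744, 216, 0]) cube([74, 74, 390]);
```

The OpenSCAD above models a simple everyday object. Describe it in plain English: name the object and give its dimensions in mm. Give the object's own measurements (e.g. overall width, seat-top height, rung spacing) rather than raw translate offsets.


A long wooden bench with a 1818 mm (x) × 290 mm (y) seat, 30 mm thick, its top surface 420 mm above the floor. Four 74 mm square legs at the seat corners, flush with the edges, run from z = 0 to the seat underside.


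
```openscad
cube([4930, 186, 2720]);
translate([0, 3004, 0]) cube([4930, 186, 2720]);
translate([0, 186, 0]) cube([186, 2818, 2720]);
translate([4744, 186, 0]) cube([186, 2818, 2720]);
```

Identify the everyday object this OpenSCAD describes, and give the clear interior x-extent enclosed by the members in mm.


A house (or room) frame. The interior width is 4558 mm.

Four 2720 mm walls enclosing a rectangle with no floor or roof — a room or house frame. Outside width is 4930 mm and wall thickness is 186 mm, so the interior width is 4930 − 2 × 186 = 4558 mm.


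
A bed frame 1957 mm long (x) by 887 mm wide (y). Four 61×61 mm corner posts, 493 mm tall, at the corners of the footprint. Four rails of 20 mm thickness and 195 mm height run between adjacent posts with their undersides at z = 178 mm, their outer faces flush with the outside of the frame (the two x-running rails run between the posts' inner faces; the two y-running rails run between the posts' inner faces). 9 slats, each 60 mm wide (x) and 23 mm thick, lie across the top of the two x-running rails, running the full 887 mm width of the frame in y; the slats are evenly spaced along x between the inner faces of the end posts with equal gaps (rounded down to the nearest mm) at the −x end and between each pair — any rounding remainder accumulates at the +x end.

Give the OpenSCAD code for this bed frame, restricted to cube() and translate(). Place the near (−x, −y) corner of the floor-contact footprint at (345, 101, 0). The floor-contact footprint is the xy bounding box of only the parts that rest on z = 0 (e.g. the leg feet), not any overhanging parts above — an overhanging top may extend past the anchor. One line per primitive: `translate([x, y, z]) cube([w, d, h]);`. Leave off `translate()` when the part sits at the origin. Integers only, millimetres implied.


translate([345, 101, 0]) cube([61, 61, 493]);
translate([345, 927, 0]) cube([61, 61, 493]);
translate([2241, 101, 0]) cube([61, 61, 493]);
translate([2241, 927, 0]) cube([61, 61, 493]);
translate([406, 101, 178]) cube([1835, 20, 195]);
translate([406, 968, 178]) cube([1835, 20, 195]);
translate([345, 162, 178]) cube([20, 765, 195]);
translate([2282, 162, 178]) cube([20, 765, 195]);
translate([535, 101, 373]) cube([60, 887, 23]);
translate([724, 101, 373]) cube([60, 887, 23]);
translate([913, 101, 373]) cube([60, 887, 23]);
translate([1102, 101, 373]) cube([60, 887, 23]);
translate([1291, 101, 373]) cube([60, 887, 23]);
translate([1480, 101, 373]) cube([60, 887, 23]);
translate([1669, 101, 373]) cube([60, 887, 23]);
translate([1858, 101, 373]) cube([60, 887, 23]);
translate([2047, 101, 373]) cube([60, 887, 23]);


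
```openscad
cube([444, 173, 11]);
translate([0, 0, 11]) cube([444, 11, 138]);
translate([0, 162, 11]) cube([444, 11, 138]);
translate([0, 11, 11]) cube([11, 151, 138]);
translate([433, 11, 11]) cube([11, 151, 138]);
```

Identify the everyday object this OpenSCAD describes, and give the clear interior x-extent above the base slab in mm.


An open box. The internal width is 422 mm.

A 444×173 base slab with four walls standing on it — an open box. The base is 444 mm wide and the walls are 11 mm thick, so the internal width is 444 − 2 × 11 = 422 mm.


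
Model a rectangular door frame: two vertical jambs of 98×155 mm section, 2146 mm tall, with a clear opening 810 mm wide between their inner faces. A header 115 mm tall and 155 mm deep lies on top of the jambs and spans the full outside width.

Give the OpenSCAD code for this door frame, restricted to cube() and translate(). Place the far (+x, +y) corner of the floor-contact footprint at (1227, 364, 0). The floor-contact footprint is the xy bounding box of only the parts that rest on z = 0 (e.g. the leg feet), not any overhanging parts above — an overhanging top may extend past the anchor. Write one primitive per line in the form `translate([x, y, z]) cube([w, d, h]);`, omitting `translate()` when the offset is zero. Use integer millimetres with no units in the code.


translate([221, 209, 0]) cube([98, 155, 2146]);
translate([1129, 209, 0]) cube([98, 155, 2146]);
translate([221, 209, 2146]) cube([1006, 155, 115]);


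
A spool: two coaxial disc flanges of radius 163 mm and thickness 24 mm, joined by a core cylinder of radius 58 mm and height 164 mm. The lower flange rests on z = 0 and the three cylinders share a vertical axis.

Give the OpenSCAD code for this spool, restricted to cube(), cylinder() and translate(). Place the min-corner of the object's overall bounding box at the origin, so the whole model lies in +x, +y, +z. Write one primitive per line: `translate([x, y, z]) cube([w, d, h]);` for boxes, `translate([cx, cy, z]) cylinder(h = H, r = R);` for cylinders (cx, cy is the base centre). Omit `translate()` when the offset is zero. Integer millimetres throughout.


translate([163, 163, 0]) cylinder(h = 24, r = 163);
translate([163, 163, 24]) cylinder(h = 164, r = 58);
translate([163, 163, 188]) cylinder(h = 24, r = 163);


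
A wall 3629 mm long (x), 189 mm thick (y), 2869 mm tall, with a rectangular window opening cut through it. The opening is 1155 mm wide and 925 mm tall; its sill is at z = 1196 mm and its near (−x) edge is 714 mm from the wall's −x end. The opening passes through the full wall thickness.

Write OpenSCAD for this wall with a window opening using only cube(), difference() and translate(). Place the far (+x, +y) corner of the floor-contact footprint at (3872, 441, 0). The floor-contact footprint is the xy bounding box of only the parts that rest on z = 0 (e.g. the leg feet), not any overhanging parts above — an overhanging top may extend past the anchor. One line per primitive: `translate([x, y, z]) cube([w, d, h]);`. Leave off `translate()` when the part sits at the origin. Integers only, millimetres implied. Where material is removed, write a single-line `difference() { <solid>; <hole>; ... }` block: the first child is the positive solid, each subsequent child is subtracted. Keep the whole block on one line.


difference() { translate([243, 252, 0]) cube([3629, 189, 2869]); translate([957, 252, 1196]) cube([1155, 189, 925]); }


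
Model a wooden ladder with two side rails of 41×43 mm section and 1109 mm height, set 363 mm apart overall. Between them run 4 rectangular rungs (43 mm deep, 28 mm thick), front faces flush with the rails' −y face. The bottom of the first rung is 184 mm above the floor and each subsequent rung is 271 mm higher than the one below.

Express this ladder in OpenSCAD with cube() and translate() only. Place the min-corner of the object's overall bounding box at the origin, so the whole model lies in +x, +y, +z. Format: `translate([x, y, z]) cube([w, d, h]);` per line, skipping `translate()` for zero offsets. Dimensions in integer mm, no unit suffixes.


cube([41, 43, 1109]);
translate([322, 0, 0]) cube([41, 43, 1109]);
translate([41, 0, 184]) cube([281, 43, 28]);
translate([41, 0, 455]) cube([281, 43, 28]);
translate([41, 0, 726]) cube([281, 43, 28]);
translate([41, 0, 997]) cube([281, 43, 28]);


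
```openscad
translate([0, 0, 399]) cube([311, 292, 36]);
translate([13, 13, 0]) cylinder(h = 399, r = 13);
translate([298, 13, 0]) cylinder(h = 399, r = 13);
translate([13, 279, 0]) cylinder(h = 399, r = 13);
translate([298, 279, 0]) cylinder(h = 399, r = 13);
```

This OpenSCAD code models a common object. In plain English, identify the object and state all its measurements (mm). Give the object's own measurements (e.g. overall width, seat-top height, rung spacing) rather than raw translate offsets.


A four-legged stool. The seat is a 311×292×36 mm slab whose top surface is at z = 435 mm; four round legs, each 26 mm in diameter, run from the floor (z = 0) to the underside of the seat, each leg's axis is inset half a diameter from the nearest pair of seat edges (so the leg's bounding box is flush with the corner).


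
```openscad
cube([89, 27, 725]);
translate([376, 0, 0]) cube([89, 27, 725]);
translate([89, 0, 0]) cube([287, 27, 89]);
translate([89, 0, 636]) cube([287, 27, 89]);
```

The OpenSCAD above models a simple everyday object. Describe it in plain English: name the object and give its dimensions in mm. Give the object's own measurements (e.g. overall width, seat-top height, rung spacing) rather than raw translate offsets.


A rectangular picture frame lying in the x–z plane (depth along y). The opening is 287 mm wide (x) by 547 mm tall (z), surrounded by a border 89 mm wide on all four sides. The frame is 27 mm deep and is made of two full-height vertical stiles with two horizontal rails fitted between them.


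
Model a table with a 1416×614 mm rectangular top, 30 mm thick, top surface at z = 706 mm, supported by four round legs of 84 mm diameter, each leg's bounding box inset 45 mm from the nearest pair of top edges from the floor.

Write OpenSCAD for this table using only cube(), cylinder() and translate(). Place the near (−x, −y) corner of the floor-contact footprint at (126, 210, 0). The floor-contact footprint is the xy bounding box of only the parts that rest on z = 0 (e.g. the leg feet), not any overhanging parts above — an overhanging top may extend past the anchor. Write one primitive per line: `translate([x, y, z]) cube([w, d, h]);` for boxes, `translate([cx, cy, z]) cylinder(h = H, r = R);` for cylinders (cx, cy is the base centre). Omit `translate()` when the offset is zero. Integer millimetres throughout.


translate([81, 165, 676]) cube([1416, 614, 30]);
translate([168, 252, 0]) cylinder(h = 676, r = 42);
translate([1410, 252, 0]) cylinder(h = 676, r = 42);
translate([168, 692, 0]) cylinder(h = 676, r = 42);
translate([1410, 692, 0]) cylinder(h = 676, r = 42);
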